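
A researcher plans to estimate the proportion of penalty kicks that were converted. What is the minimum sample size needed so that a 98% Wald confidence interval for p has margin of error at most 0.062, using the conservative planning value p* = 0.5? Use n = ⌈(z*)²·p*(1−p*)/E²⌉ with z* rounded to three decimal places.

For 98% confidence, z* = 2.326.
p*(1−p*) = 0.50·0.50 = 0.2500.
(z*)²·p*(1−p*)/E² = 5.410276·0.2500/0.003844 = 351.865.
⌈351.865⌉ = 352.

n = 352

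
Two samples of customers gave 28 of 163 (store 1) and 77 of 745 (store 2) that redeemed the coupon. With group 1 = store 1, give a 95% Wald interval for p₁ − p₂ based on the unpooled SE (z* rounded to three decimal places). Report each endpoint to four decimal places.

(0.0065, 0.1303)

p̂₁ = 28/163 = 0.17178, p̂₂ = 77/745 = 0.10336; p̂₁ − p̂₂ = 0.06842.
SE = √(0.000872829 + 0.000124394) = √0.000997223 = 0.031579.
The 95% critical value is z* = 1.960. Margin = 1.960·0.031579 = 0.06189.
So the interval runs from 0.0065 to 0.1303.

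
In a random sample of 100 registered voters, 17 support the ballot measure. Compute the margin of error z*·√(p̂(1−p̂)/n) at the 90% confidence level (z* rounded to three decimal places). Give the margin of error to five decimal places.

ME = 0.06179

Sample proportion p̂ = 17/100 = 0.17000.
SE = √(p̂(1−p̂)/n) = √(0.141100/100) = 0.037563.
The 90% critical value is z* = 1.645.
Margin of error = z*·SE = 1.645 × 0.037563 = 0.06179.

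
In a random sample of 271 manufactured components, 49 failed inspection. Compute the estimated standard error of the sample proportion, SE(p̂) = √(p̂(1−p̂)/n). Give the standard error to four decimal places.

SE = 0.0234

The sample proportion is 49/271 = 0.18081.
p̂(1−p̂) = 0.18081·0.81919 = 0.148118.
SE = √(0.148118/271) = 0.0234.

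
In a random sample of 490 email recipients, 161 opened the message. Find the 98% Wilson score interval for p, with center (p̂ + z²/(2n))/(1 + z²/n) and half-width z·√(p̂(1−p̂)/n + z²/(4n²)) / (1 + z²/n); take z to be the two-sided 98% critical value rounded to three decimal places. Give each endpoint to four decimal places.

(0.2813, 0.3796)

Here p̂ = 161/490 = 0.32857 and z = 2.326 (z² = 5.410276).
Denominator 1 + z²/n = 1 + 5.410276/490 = 1.011041.
Adjusted center: (0.32857 + z²/(2n))/1.011041 = 0.33044.
Radicand: p̂(1−p̂)/n + z²/(4n²) = 0.000450229 + 0.000005633 = 0.000455862.
Half-width = z·√(radicand)/denom = 2.326·0.021351/1.011041 = 0.04912.
Interval: 0.33044 ± 0.04912 → (0.2813, 0.3796).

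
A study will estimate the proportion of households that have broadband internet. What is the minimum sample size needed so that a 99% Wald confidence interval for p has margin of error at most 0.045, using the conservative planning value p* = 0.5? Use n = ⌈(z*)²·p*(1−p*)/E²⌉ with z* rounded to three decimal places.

n = 820

The 99% critical value is z* = 2.576.
p*(1−p*) = 0.2500.
(z*)²·p*(1−p*)/E² = 6.635776·0.2500/0.002025 = 819.232.
Rounding up, n = 820.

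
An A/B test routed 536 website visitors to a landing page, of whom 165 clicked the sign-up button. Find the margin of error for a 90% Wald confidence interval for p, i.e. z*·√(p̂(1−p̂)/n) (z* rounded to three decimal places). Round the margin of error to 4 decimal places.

ME = 0.0328

p̂ = 165/536 = 0.30784.
Standard error of p̂: √(0.213073/536) = √0.000397524 = 0.019938.
For 90% confidence, z* = 1.645.
Margin of error = z*·SE = 1.645 × 0.019938 = 0.0328.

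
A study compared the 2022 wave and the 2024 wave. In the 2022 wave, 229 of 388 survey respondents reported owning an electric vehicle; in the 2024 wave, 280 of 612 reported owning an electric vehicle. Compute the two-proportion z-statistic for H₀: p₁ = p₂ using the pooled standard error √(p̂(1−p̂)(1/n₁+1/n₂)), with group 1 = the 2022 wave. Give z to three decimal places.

Sample proportions: p̂₁ = 229/388 = 0.59021 and p̂₂ = 280/612 = 0.45752.
Pooling: p̂ = 509/1000 = 0.50900.
Pooled SE = √[0.2499190·0.00421131] ≈ 0.032442.
z = 0.13269/0.032442 = 4.090.

z = 4.090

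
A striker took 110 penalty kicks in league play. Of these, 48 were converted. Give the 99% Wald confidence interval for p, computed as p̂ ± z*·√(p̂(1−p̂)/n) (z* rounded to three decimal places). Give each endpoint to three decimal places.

The sample proportion is 48/110 = 0.43636.
Standard error of p̂: √(0.245950/110) = √0.002235913 = 0.047285.
For 99% confidence, z* = 2.576.
Margin of error: 2.576 × 0.047285 = 0.12181.
CI: 0.43636 ± 0.12181 = (0.315, 0.558).

(0.315, 0.558)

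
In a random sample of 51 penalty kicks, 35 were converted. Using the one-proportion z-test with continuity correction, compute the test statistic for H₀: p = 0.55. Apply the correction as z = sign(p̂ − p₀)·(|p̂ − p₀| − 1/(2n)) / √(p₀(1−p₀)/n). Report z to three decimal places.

With x = 35 successes in n = 51, p̂ = 0.68627. p̂ − p₀ = 0.136275.
Continuity correction 1/(2n) = 1/102 = 0.009804.
Corrected numerator: |0.136275| − 0.009804 = 0.126471.
SE₀ = √(0.55·0.45/51) = 0.069663.
z = (+)0.126471/0.069663 = 1.815.

z = 1.815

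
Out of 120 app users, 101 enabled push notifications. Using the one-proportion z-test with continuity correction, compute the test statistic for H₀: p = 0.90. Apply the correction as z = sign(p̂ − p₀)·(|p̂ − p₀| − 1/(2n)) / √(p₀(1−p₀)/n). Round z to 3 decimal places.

Sample proportion p̂ = 101/120 = 0.84167. p̂ − p₀ = -0.058333.
1/(2n) = 0.004167.
Corrected numerator: |-0.058333| − 0.004167 = 0.054166.
Under H₀, SE = √(p₀(1−p₀)/n) = √(0.90·0.10/120) = √0.000750000 = 0.027386.
z = −0.054166/0.027386 = -1.978.

z = -1.978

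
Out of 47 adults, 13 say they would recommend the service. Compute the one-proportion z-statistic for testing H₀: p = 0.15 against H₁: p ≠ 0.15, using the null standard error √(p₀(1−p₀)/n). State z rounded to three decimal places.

With x = 13 successes in n = 47, p̂ = 0.27660.
SE₀ = √(0.15·0.85/47) = 0.052084.
z = (p̂ − p₀)/SE = (0.27660 − 0.15)/0.052084 = 2.431.

z = 2.431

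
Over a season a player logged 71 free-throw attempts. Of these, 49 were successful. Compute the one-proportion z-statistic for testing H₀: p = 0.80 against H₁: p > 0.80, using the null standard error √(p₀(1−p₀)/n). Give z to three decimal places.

The sample proportion is 49/71 = 0.69014.
Under H₀, SE = √(p₀(1−p₀)/n) = √(0.80·0.20/71) = √0.002253521 = 0.047471.
z = (p̂ − p₀)/SE = (0.69014 − 0.80)/0.047471 = -2.314.

z = -2.314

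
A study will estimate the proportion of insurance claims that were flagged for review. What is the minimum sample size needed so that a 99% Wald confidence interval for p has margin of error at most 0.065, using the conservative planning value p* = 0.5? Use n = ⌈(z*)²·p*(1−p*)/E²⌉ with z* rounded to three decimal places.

For 99% confidence, z* = 2.576.
p*(1−p*) = 0.2500.
(z*)²·p*(1−p*)/E² = 6.635776·0.2500/0.004225 = 392.649.
Rounding up, n = 393.

n = 393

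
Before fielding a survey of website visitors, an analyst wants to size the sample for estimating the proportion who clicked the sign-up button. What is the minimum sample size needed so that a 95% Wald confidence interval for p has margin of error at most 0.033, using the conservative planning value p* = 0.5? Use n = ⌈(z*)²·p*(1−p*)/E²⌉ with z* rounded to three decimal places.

The 95% critical value is z* = 1.960.
p*(1−p*) = 0.2500.
(z*)²·p*(1−p*)/E² = 3.841600·0.2500/0.001089 = 881.910.
Rounding up, n = 882.

n = 882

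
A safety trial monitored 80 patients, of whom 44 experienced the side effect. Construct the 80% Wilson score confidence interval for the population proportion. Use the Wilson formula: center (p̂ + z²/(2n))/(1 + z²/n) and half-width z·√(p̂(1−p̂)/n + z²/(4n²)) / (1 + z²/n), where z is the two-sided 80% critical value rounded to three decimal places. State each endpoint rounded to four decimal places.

(0.4784, 0.6196)

p̂ = 44/80 = 0.55000; z = 1.282, so z² = 1.643524.
Denominator 1 + z²/n = 1 + 1.643524/80 = 1.020544.
Center = (0.55000 + 0.010272)/1.020544 = 0.54899.
Radicand: p̂(1−p̂)/n + z²/(4n²) = 0.003093750 + 0.000064200 = 0.003157950.
Half-width = 1.282·√0.003157950/1.020544 = 0.07059.
So the interval runs from 0.4784 to 0.6196.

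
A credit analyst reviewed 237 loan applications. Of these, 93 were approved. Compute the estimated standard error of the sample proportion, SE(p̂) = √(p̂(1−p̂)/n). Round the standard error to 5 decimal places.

p̂ = 93/237 = 0.39241.
p̂(1−p̂) = 0.238424.
Dividing by n and taking the root: √0.001006008 = 0.03172.

SE = 0.03172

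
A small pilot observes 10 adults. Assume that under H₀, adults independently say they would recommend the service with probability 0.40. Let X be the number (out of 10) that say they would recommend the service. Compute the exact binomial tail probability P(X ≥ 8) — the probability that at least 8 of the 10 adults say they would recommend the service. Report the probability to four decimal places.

X ~ Binomial(n=10, p=0.40).
P(X ≥ 8) = C(10,8)·0.40^8·0.60^2 + C(10,9)·0.40^9·0.60^1 + C(10,10)·0.40^10·0.60^0.
= 0.010617 + 0.001573 + 0.000105 = 0.0123.

P = 0.0123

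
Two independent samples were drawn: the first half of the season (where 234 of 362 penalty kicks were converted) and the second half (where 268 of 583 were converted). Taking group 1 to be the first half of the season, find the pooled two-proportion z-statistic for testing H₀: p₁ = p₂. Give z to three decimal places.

z = 5.592

p̂₁ = 234/362 = 0.64641, p̂₂ = 268/583 = 0.45969.
Pooled p̂ = (234+268)/(362+583) = 502/945 = 0.53122.
SE = √[p̂(1−p̂)(1/n₁+1/n₂)] = √[0.53122·0.46878·(1/362+1/583)] ≈ 0.033393.
z = 0.18672/0.033393 = 5.592.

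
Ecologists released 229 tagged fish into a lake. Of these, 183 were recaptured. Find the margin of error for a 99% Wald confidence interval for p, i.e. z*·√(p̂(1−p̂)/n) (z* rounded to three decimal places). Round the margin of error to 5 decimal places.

ME = 0.06820

p̂ = 183/229 = 0.79913.
Standard error of p̂: √(0.160523/229) = √0.000700975 = 0.026476.
z* = 2.576 at the 99% level.
Margin of error = z*·SE = 2.576 × 0.026476 = 0.06820.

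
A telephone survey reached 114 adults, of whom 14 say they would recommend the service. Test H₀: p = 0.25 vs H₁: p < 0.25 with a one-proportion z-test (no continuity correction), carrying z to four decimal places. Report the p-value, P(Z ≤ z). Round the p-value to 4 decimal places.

Sample proportion p̂ = 14/114 = 0.12281.
Null standard error: √(0.25·0.75/114) = √0.001644737 = 0.040555.
Test statistic (full precision, shown to 4 dp): z = (14/114 − 0.25)/SE₀ ≈ -3.1363.
From the standard normal, P(Z ≤ z) = 0.0009.

p-value = 0.0009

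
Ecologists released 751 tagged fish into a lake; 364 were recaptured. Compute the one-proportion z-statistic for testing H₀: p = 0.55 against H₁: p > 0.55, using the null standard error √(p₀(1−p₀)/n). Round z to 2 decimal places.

z = -3.60

p̂ = 364/751 = 0.48469.
Under H₀, SE = √(p₀(1−p₀)/n) = √(0.55·0.45/751) = √0.000329561 = 0.018154.
z = (0.48469 − 0.55)/0.018154 = -0.06531/0.018154 = -3.60.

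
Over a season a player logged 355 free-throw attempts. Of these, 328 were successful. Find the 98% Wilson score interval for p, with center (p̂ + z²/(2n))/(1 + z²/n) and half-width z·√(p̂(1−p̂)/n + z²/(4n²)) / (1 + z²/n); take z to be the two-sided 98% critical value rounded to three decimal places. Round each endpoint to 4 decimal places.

Here p̂ = 328/355 = 0.92394 and z = 2.326 (z² = 5.410276).
Denominator 1 + z²/n = 1 + 5.410276/355 = 1.015240.
Center = (0.92394 + 0.007620)/1.015240 = 0.91758.
Radicand: p̂(1−p̂)/n + z²/(4n²) = 0.000197949 + 0.000010733 = 0.000208682.
Half-width = 2.326·√0.000208682/1.015240 = 0.03310.
Interval: 0.91758 ± 0.03310 → (0.8845, 0.9507).

(0.8845, 0.9507)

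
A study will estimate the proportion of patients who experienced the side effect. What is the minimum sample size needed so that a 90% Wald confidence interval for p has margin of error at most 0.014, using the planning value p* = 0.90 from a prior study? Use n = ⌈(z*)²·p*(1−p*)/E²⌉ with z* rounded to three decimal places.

n = 1243

The 90% critical value is z* = 1.645.
p*(1−p*) = 0.0900.
(z*)²·p*(1−p*)/E² = 2.706025·0.0900/0.000196 = 1242.562.
⌈1242.562⌉ = 1243.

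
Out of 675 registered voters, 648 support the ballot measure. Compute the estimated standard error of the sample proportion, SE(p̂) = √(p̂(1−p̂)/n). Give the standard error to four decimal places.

Sample proportion p̂ = 648/675 = 0.96000.
p̂(1−p̂) = 0.96000·0.04000 = 0.038400.
Dividing by n and taking the root: √0.000056889 = 0.0075.

SE = 0.0075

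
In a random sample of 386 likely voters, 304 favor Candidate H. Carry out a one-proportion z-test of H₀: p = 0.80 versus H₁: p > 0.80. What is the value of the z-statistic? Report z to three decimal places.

Sample proportion p̂ = 304/386 = 0.78756.
Null standard error: √(0.80·0.20/386) = √0.000414508 = 0.020359.
z = (p̂ − p₀)/SE = (0.78756 − 0.80)/0.020359 = -0.611.

z = -0.611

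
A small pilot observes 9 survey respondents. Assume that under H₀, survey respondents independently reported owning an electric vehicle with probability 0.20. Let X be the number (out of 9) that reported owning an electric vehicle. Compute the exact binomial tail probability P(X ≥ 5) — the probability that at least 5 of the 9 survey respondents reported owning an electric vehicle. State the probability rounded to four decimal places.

P = 0.0196

X ~ Binomial(n=9, p=0.20).
P(X ≥ 5) = Σ_{j=5}^{9} C(9,j)·0.20^j·0.80^{9−j}.
= 0.016515 + 0.002753 + 0.000295 + 0.000018 + 0.000001 = 0.0196.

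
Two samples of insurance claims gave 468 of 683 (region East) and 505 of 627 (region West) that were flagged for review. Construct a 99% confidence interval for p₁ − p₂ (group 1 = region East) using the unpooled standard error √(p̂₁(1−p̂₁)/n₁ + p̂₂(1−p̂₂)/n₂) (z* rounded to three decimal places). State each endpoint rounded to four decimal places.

(-0.1815, -0.0589)

p̂₁ = 0.68521, p̂₂ = 0.80542, so the observed difference is -0.12021.
Unpooled SE = √(p̂₁(1−p̂₁)/n₁ + p̂₂(1−p̂₂)/n₂) = √(0.000315807 + 0.000249947) = 0.023786.
For 99% confidence, z* = 2.576. Margin of error = 0.06127.
So the interval runs from -0.1815 to -0.0589.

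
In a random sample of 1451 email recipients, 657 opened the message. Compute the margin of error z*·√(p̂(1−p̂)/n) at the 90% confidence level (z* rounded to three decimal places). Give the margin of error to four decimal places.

ME = 0.0215

Sample proportion p̂ = 657/1451 = 0.45279.
SE(p̂) = √(0.45279·0.54721/1451) = 0.013067.
The 90% critical value is z* = 1.645.
ME = 1.645·0.013067 = 0.0215.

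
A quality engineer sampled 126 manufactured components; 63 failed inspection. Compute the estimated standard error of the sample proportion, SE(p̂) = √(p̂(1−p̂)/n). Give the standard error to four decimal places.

The sample proportion is 63/126 = 0.50000.
p̂(1−p̂) = 0.50000·0.50000 = 0.250000.
SE = √(0.250000/126) = √0.001984127 = 0.0445.

SE = 0.0445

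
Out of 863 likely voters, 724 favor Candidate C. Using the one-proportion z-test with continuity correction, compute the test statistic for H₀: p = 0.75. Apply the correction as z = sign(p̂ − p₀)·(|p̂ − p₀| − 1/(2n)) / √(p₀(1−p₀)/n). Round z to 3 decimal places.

z = 5.994

The sample proportion is 724/863 = 0.83893. p̂ − p₀ = 0.088934.
1/(2n) = 0.000579.
Corrected numerator: |0.088934| − 0.000579 = 0.088355.
SE₀ = √(0.75·0.25/863) = 0.014740.
z = +0.088355/0.014740 = 5.994.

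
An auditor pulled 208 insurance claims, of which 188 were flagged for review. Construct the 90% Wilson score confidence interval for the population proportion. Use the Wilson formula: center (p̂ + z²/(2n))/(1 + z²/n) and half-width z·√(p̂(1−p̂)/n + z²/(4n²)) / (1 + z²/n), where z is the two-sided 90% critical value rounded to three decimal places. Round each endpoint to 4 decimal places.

p̂ = 188/208 = 0.90385; z = 1.645, so z² = 2.706025.
Denominator 1 + z²/n = 1 + 2.706025/208 = 1.013010.
Adjusted center: (0.90385 + z²/(2n))/1.013010 = 0.89866.
Radicand: p̂(1−p̂)/n + z²/(4n²) = 0.000417828 + 0.000015637 = 0.000433465.
Half-width = z·√(radicand)/denom = 1.645·0.020820/1.013010 = 0.03381.
Interval: 0.89866 ± 0.03381 → (0.8649, 0.9325).

(0.8649, 0.9325)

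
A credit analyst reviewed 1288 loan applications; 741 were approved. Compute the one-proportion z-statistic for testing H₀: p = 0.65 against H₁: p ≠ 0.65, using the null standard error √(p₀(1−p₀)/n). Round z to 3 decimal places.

Sample proportion p̂ = 741/1288 = 0.57531.
Under H₀, SE = √(p₀(1−p₀)/n) = √(0.65·0.35/1288) = √0.000176630 = 0.013290.
z = (p̂ − p₀)/SE = (0.57531 − 0.65)/0.013290 = -5.620.

z = -5.620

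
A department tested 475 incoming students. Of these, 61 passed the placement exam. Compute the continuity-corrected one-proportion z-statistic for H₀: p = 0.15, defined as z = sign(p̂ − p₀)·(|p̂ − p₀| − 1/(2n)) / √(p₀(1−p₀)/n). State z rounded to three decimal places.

z = -1.253

The sample proportion is 61/475 = 0.12842. p̂ − p₀ = -0.021579.
Continuity correction 1/(2n) = 1/950 = 0.001053.
Corrected numerator: |-0.021579| − 0.001053 = 0.020526.
Null standard error: √(0.15·0.85/475) = √0.000268421 = 0.016384.
z = (−)0.020526/0.016384 = -1.253.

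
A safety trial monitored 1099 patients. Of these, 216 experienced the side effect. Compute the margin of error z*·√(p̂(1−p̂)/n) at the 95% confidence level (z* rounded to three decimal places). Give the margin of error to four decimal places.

Sample proportion p̂ = 216/1099 = 0.19654.
SE = √(p̂(1−p̂)/n) = √(0.157913/1099) = 0.011987.
For 95% confidence, z* = 1.960.
So ME = 0.0235.

ME = 0.0235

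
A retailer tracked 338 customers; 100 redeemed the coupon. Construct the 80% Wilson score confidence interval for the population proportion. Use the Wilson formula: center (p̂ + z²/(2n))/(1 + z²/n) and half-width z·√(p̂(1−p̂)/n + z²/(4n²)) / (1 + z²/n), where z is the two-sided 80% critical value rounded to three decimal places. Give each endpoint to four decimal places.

(0.2651, 0.3286)

p̂ = 100/338 = 0.29586; z = 1.282, so z² = 1.643524.
1 + z²/n = 1.004862.
Center = (0.29586 + 0.002431)/1.004862 = 0.29685.
Radicand: p̂(1−p̂)/n + z²/(4n²) = 0.000616349 + 0.000003597 = 0.000619946.
Half-width = 1.282·√0.000619946/1.004862 = 0.03177.
So the interval runs from 0.2651 to 0.3286.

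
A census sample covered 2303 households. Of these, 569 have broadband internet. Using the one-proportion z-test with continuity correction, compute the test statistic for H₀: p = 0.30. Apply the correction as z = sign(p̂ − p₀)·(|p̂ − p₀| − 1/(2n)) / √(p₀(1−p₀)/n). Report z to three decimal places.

The sample proportion is 569/2303 = 0.24707. p̂ − p₀ = -0.052931.
Continuity correction 1/(2n) = 1/4606 = 0.000217.
Corrected numerator: |-0.052931| − 0.000217 = 0.052714.
Null standard error: √(0.30·0.70/2303) = √0.000091185 = 0.009549.
z = −0.052714/0.009549 = -5.520.

z = -5.520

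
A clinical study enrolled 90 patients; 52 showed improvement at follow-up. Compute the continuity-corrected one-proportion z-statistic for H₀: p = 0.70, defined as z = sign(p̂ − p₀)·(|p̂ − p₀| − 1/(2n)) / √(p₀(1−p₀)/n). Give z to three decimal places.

z = -2.415

Sample proportion p̂ = 52/90 = 0.57778. p̂ − p₀ = -0.122222.
1/(2n) = 0.005556.
Corrected numerator: |-0.122222| − 0.005556 = 0.116666.
SE₀ = √(0.70·0.30/90) = 0.048305.
z = −0.116666/0.048305 = -2.415.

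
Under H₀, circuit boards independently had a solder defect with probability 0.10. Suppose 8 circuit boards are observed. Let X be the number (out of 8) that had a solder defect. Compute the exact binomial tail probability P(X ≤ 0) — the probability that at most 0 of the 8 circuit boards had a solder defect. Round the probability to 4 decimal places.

P = 0.4305

X is binomial with n = 8 and p = 0.10.
P(X ≤ 0) = C(8,0)·0.10^0·0.90^8.
= 0.430467 = 0.4305.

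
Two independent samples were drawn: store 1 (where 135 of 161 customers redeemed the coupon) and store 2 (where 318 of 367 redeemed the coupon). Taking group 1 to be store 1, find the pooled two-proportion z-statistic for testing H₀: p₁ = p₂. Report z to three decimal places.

Sample proportions: p̂₁ = 135/161 = 0.83851 and p̂₂ = 318/367 = 0.86649.
Pooled p̂ = (135+318)/(161+367) = 453/528 = 0.85795.
Pooled SE = √[0.1218685·0.00893598] ≈ 0.033000.
z = -0.02798/0.033000 = -0.848.

z = -0.848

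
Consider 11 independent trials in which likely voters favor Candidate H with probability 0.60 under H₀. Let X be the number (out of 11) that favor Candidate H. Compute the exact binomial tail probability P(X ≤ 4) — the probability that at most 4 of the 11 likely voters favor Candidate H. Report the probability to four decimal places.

X ~ Binomial(n=11, p=0.60).
P(X ≤ 4) = Σ_{j=0}^{4} C(11,j)·0.60^j·0.40^{11−j}.
= 0.000042 + 0.000692 + 0.005190 + 0.023357 + 0.070071 = 0.0994.

P = 0.0994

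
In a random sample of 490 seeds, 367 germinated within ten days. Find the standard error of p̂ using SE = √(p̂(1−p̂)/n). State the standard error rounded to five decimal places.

SE = 0.01959

Sample proportion p̂ = 367/490 = 0.74898.
p̂(1−p̂) = 0.74898·0.25102 = 0.188009.
SE = √(0.188009/490) = 0.01959.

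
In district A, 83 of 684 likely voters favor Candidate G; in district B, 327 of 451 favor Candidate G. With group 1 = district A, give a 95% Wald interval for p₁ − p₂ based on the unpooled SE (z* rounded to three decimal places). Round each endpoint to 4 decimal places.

p̂₁ = 83/684 = 0.12135, p̂₂ = 327/451 = 0.72506; p̂₁ − p̂₂ = -0.60371.
Unpooled SE = √(p̂₁(1−p̂₁)/n₁ + p̂₂(1−p̂₂)/n₂) = √(0.000155878 + 0.000442018) = 0.024452.
The 95% critical value is z* = 1.960. Margin of error = 0.04793.
So the interval runs from -0.6516 to -0.5558.

(-0.6516, -0.5558)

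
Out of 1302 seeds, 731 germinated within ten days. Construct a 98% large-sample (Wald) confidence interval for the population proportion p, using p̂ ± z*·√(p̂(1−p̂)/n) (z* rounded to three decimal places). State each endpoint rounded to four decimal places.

(0.5295, 0.5934)

p̂ = 731/1302 = 0.56144.
Standard error of p̂: √(0.246225/1302) = √0.000189113 = 0.013752.
For 98% confidence, z* = 2.326.
Margin = 2.326·0.013752 = 0.03199.
CI: 0.56144 ± 0.03199 = (0.5295, 0.5934).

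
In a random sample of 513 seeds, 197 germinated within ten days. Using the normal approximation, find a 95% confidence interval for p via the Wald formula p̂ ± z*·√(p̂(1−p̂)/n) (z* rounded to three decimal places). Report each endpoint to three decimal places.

(0.342, 0.426)

Sample proportion p̂ = 197/513 = 0.38402.
SE = √(p̂(1−p̂)/n) = √(0.236548/513) = 0.021473.
z* = 1.960 at the 95% level.
Margin of error: 1.960 × 0.021473 = 0.04209.
So the interval runs from 0.342 to 0.426.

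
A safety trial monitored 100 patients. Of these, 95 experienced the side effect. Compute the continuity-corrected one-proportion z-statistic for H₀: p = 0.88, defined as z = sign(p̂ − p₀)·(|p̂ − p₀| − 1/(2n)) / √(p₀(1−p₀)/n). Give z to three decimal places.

z = 2.000

With x = 95 successes in n = 100, p̂ = 0.95000. p̂ − p₀ = 0.070000.
1/(2n) = 0.005000.
Corrected numerator: |0.070000| − 0.005000 = 0.065000.
Null standard error: √(0.88·0.12/100) = √0.001056000 = 0.032496.
z = (+)0.065000/0.032496 = 2.000.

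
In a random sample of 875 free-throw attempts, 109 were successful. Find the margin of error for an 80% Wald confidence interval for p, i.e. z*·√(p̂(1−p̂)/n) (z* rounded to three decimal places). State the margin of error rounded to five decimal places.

ME = 0.01431

p̂ = 109/875 = 0.12457.
Standard error of p̂: √(0.109053/875) = √0.000124632 = 0.011164.
z* = 1.282 at the 80% level.
ME = 1.282·0.011164 = 0.01431.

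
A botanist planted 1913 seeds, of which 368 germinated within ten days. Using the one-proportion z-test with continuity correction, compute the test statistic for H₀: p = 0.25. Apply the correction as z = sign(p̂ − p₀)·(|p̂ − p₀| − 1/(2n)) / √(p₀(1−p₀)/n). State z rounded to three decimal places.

Sample proportion p̂ = 368/1913 = 0.19237. p̂ − p₀ = -0.057632.
Continuity correction 1/(2n) = 1/3826 = 0.000261.
Corrected numerator: |-0.057632| − 0.000261 = 0.057371.
Null standard error: √(0.25·0.75/1913) = √0.000098014 = 0.009900.
z = −0.057371/0.009900 = -5.795.

z = -5.795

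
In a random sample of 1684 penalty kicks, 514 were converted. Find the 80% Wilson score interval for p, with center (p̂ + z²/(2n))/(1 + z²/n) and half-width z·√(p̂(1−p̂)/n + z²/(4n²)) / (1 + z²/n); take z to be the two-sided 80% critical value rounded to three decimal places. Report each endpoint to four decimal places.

(0.2910, 0.3198)

p̂ = 514/1684 = 0.30523; z = 1.282, so z² = 1.643524.
1 + z²/n = 1.000976.
Center = (0.30523 + 0.000488)/1.000976 = 0.30542.
Radicand: p̂(1−p̂)/n + z²/(4n²) = 0.000125928 + 0.000000145 = 0.000126073.
Half-width = z·√(radicand)/denom = 1.282·0.011228/1.000976 = 0.01438.
CI: 0.30542 ± 0.01438 = (0.2910, 0.3198).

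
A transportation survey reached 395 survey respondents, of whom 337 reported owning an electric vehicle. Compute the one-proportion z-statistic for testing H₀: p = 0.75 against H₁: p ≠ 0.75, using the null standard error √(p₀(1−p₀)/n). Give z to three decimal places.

z = 4.735

Sample proportion p̂ = 337/395 = 0.85316.
Null standard error: √(0.75·0.25/395) = √0.000474684 = 0.021787.
z = (p̂ − p₀)/SE = (0.85316 − 0.75)/0.021787 = 4.735.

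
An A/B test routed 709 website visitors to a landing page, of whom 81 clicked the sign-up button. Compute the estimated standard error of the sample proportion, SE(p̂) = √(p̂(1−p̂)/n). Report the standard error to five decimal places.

SE = 0.01195

p̂ = 81/709 = 0.11425.
p̂(1−p̂) = 0.11425·0.88575 = 0.101197.
Dividing by n and taking the root: √0.000142732 = 0.01195.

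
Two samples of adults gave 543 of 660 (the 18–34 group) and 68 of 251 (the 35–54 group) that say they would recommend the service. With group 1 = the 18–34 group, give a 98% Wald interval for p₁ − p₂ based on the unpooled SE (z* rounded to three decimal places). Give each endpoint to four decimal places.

(0.4780, 0.6257)

p̂₁ = 543/660 = 0.82273, p̂₂ = 68/251 = 0.27092; p̂₁ − p̂₂ = 0.55181.
SE = √(0.000220980 + 0.000786935) = √0.001007915 = 0.031748.
For 98% confidence, z* = 2.326. Margin of error = 0.07385.
CI: 0.55181 ± 0.07385 = (0.4780, 0.6257).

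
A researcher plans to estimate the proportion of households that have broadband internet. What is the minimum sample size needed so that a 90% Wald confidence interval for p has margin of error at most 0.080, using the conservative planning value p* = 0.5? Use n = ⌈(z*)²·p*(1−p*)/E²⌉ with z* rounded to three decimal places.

z* = 1.645 at the 90% level.
p*(1−p*) = 0.2500.
Required n before rounding: 2.706025 × 0.2500 / 0.080² = 105.704.
Rounding up, n = 106.

n = 106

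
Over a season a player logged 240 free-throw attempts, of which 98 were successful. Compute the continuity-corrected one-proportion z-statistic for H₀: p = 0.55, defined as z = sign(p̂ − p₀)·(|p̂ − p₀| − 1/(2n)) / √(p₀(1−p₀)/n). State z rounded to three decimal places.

z = -4.347

With x = 98 successes in n = 240, p̂ = 0.40833. p̂ − p₀ = -0.141667.
Continuity correction 1/(2n) = 1/480 = 0.002083.
Corrected numerator: |-0.141667| − 0.002083 = 0.139584.
Null standard error: √(0.55·0.45/240) = √0.001031250 = 0.032113.
z = −0.139584/0.032113 = -4.347.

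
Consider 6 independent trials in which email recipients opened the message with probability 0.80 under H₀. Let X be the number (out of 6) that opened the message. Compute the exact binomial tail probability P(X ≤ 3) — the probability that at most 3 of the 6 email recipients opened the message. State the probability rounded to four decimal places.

P = 0.0989

X ~ Binomial(n=6, p=0.80).
P(X ≤ 3) = C(6,0)·0.80^0·0.20^6 + C(6,1)·0.80^1·0.20^5 + C(6,2)·0.80^2·0.20^4 + C(6,3)·0.80^3·0.20^3.
= 0.000064 + 0.001536 + 0.015360 + 0.081920 = 0.0989.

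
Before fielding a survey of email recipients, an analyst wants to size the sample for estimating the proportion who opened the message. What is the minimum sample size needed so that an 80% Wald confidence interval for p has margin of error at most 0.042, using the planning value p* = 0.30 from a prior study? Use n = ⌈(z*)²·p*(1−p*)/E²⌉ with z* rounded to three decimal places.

The 80% critical value is z* = 1.282.
p*(1−p*) = 0.2100.
Required n before rounding: 1.643524 × 0.2100 / 0.042² = 195.658.
⌈195.658⌉ = 196.

n = 196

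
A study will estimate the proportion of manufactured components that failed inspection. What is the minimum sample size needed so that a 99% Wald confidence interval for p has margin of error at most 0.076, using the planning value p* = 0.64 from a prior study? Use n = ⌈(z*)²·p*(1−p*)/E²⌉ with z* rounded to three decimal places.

For 99% confidence, z* = 2.576.
p*(1−p*) = 0.64·0.36 = 0.2304.
Required n before rounding: 6.635776 × 0.2304 / 0.076² = 264.696.
Rounding up, n = 265.

n = 265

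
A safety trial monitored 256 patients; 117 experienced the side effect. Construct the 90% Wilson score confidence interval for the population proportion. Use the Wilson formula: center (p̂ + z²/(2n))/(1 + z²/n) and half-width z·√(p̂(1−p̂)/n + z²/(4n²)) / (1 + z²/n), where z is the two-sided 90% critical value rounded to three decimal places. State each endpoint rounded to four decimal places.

p̂ = 117/256 = 0.45703; z = 1.645, so z² = 2.706025.
Denominator 1 + z²/n = 1 + 2.706025/256 = 1.010570.
Adjusted center: (0.45703 + z²/(2n))/1.010570 = 0.45748.
Radicand: p̂(1−p̂)/n + z²/(4n²) = 0.000969350 + 0.000010323 = 0.000979673.
Half-width = z·√(radicand)/denom = 1.645·0.031300/1.010570 = 0.05095.
So the interval runs from 0.4065 to 0.5084.

(0.4065, 0.5084)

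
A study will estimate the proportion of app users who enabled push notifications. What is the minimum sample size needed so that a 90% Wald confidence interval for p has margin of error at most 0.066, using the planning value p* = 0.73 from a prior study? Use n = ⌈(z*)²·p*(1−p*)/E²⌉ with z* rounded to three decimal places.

n = 123

z* = 1.645 at the 90% level.
p*(1−p*) = 0.1971.
(z*)²·p*(1−p*)/E² = 2.706025·0.1971/0.004356 = 122.442.
Rounding up, n = 123.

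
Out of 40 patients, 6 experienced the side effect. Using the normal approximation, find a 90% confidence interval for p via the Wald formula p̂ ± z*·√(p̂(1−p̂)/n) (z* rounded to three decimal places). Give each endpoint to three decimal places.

With x = 6 successes in n = 40, p̂ = 0.15000.
Standard error of p̂: √(0.127500/40) = √0.003187500 = 0.056458.
For 90% confidence, z* = 1.645.
Margin = 1.645·0.056458 = 0.09287.
CI: 0.15000 ± 0.09287 = (0.057, 0.243).

(0.057, 0.243)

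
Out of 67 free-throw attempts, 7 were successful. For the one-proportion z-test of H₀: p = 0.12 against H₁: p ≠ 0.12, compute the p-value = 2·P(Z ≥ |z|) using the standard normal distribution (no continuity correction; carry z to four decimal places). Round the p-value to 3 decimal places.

p̂ = 7/67 = 0.10448.
Null standard error: √(0.12·0.88/67) = √0.001576119 = 0.039700.
Test statistic (full precision, shown to 4 dp): z = (7/67 − 0.12)/SE₀ ≈ -0.3910.
p-value = 2·P(Z ≥ |z|) with z = -0.3910 → 0.696.

p-value = 0.696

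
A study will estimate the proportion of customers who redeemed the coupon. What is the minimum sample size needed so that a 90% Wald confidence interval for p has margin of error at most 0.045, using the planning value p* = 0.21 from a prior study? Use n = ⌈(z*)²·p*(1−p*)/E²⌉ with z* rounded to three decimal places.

z* = 1.645 at the 90% level.
p*(1−p*) = 0.1659.
(z*)²·p*(1−p*)/E² = 2.706025·0.1659/0.002025 = 221.694.
⌈221.694⌉ = 222.

n = 222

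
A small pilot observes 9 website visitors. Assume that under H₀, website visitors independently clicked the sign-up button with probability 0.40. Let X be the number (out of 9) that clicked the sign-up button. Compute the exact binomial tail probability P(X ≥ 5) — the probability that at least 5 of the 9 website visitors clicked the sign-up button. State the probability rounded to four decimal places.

X ~ Binomial(n=9, p=0.40).
P(X ≥ 5) = Σ_{j=5}^{9} C(9,j)·0.40^j·0.60^{9−j}.
= 0.167215 + 0.074318 + 0.021234 + 0.003539 + 0.000262 = 0.2666.

P = 0.2666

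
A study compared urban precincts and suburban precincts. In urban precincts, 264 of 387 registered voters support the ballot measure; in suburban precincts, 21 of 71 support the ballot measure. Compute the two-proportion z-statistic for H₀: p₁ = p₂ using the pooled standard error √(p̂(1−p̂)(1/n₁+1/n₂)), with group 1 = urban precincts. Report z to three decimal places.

z = 6.173

p̂₁ = 264/387 = 0.68217, p̂₂ = 21/71 = 0.29577.
Pooling: p̂ = 285/458 = 0.62227.
Pooled SE = √[0.2350499·0.01666849] ≈ 0.062593.
z = (p̂₁ − p̂₂)/SE = (0.68217 − 0.29577)/0.062593 = 0.38640/0.062593 = 6.173.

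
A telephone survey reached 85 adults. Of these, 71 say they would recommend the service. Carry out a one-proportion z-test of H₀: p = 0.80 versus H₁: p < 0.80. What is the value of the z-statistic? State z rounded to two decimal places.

Sample proportion p̂ = 71/85 = 0.83529.
Under H₀, SE = √(p₀(1−p₀)/n) = √(0.80·0.20/85) = √0.001882353 = 0.043386.
z = (p̂ − p₀)/SE = (0.83529 − 0.80)/0.043386 = 0.81.

z = 0.81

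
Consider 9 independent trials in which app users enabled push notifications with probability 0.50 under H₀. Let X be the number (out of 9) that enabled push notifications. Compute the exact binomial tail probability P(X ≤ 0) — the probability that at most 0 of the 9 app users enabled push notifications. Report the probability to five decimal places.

P = 0.00195

X ~ Binomial(n=9, p=0.50).
P(X ≤ 0) = C(9,0)·0.50^0·0.50^9.
= 0.001953 = 0.00195.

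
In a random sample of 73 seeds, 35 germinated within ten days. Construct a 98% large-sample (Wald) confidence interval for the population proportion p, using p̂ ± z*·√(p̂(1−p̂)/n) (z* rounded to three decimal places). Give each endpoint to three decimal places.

(0.343, 0.615)

With x = 35 successes in n = 73, p̂ = 0.47945.
Standard error of p̂: √(0.249578/73) = √0.003418874 = 0.058471.
z* = 2.326 at the 98% level.
Margin = 2.326·0.058471 = 0.13600.
CI: 0.47945 ± 0.13600 = (0.343, 0.615).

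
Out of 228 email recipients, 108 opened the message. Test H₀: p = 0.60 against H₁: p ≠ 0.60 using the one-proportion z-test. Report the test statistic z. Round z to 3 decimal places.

z = -3.893

The sample proportion is 108/228 = 0.47368.
Null standard error: √(0.60·0.40/228) = √0.001052632 = 0.032444.
z = (p̂ − p₀)/SE = (0.47368 − 0.60)/0.032444 = -3.893.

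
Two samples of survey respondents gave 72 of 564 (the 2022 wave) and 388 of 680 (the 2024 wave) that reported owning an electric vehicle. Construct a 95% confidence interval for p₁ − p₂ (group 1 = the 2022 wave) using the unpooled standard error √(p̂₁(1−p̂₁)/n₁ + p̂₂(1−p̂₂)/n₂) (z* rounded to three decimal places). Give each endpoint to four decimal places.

p̂₁ = 0.12766, p̂₂ = 0.57059, so the observed difference is -0.44293.
Unpooled SE = √(p̂₁(1−p̂₁)/n₁ + p̂₂(1−p̂₂)/n₂) = √(0.000197451 + 0.000360320) = 0.023617.
z* = 1.960 at the 95% level. Margin of error = 0.04629.
So the interval runs from -0.4892 to -0.3966.

(-0.4892, -0.3966)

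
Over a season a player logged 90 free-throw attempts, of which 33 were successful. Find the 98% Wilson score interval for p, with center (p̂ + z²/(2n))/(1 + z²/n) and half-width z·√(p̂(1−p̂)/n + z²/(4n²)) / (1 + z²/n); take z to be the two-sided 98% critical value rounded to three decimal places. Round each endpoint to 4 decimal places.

p̂ = 33/90 = 0.36667; z = 2.326, so z² = 5.410276.
Denominator 1 + z²/n = 1 + 5.410276/90 = 1.060114.
Center = (0.36667 + 0.030057)/1.060114 = 0.37423.
Radicand: p̂(1−p̂)/n + z²/(4n²) = 0.002580247 + 0.000166984 = 0.002747231.
Half-width = z·√(radicand)/denom = 2.326·0.052414/1.060114 = 0.11500.
CI: 0.37423 ± 0.11500 = (0.2592, 0.4892).

(0.2592, 0.4892)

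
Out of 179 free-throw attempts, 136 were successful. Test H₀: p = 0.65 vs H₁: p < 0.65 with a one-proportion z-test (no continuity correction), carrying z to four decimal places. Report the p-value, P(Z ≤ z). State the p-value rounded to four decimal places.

p-value = 0.9990

With x = 136 successes in n = 179, p̂ = 0.75978.
Null standard error: √(0.65·0.35/179) = √0.001270950 = 0.035650.
Test statistic (full precision, shown to 4 dp): z = (136/179 − 0.65)/SE₀ ≈ 3.0793.
From the standard normal, P(Z ≤ z) = 0.9990.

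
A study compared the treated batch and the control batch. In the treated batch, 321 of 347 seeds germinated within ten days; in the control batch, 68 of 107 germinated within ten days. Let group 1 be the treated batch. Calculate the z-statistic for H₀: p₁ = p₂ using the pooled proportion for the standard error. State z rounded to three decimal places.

z = 7.476

p̂₁ = 321/347 = 0.92507, p̂₂ = 68/107 = 0.63551.
Pooled p̂ = (321+68)/(347+107) = 389/454 = 0.85683.
Pooled SE = √[0.1226736·0.01222764] ≈ 0.038730.
z = 0.28956/0.038730 = 7.476.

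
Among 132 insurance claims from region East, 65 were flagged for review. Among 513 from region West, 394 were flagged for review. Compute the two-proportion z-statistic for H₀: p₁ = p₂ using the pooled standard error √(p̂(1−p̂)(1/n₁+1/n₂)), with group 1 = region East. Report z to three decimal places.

Sample proportions: p̂₁ = 65/132 = 0.49242 and p̂₂ = 394/513 = 0.76803.
Pooling: p̂ = 459/645 = 0.71163.
SE = √[p̂(1−p̂)(1/n₁+1/n₂)] = √[0.71163·0.28837·(1/132+1/513)] ≈ 0.044212.
z = (p̂₁ − p̂₂)/SE = (0.49242 − 0.76803)/0.044212 = -0.27561/0.044212 = -6.234.

z = -6.234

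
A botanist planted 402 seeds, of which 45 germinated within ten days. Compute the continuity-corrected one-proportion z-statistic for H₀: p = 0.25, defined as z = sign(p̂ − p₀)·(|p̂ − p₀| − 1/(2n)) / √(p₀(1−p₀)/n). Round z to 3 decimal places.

With x = 45 successes in n = 402, p̂ = 0.11194. p̂ − p₀ = -0.138060.
1/(2n) = 0.001244.
Corrected numerator: |-0.138060| − 0.001244 = 0.136816.
Null standard error: √(0.25·0.75/402) = √0.000466418 = 0.021597.
z = −0.136816/0.021597 = -6.335.

z = -6.335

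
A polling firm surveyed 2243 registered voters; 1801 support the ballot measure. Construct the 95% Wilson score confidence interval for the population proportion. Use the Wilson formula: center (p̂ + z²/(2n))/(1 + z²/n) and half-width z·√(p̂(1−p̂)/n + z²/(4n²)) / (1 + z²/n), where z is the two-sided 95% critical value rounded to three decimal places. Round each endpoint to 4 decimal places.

p̂ = 1801/2243 = 0.80294; z = 1.960, so z² = 3.841600.
Denominator 1 + z²/n = 1 + 3.841600/2243 = 1.001713.
Center = (0.80294 + 0.000856)/1.001713 = 0.80242.
Radicand: p̂(1−p̂)/n + z²/(4n²) = 0.000070542 + 0.000000191 = 0.000070733.
Half-width = z·√(radicand)/denom = 1.960·0.008410/1.001713 = 0.01646.
CI: 0.80242 ± 0.01646 = (0.7860, 0.8189).

(0.7860, 0.8189)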